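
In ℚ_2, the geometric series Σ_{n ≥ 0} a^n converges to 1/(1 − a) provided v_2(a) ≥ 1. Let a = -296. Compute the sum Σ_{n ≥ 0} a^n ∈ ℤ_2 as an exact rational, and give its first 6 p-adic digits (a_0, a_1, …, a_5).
Σ a^n = 1/(1 − a) = 1/297;  first 6 digits = (1, 0, 0, 1, 1, 0)

v_2(a) = 3 ≥ 1, so the series converges in ℤ_2 to 1/(1 − a) = 1/(1 − (-296)) = 1/297. Expand this rational in ℤ_2: compute digits iteratively via d_i = x_i mod 2, x_{i+1} = (x_i − d_i)/2. The first 6 digits are (1, 0, 0, 1, 1, 0).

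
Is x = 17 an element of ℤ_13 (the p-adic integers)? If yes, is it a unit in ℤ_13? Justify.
x ∈ ℤ_13^× (unit); v_13(x) = 0

ℤ_13 = {x ∈ ℚ_13 : v_13(x) ≥ 0} and ℤ_13^× = {x ∈ ℤ_13 : v_13(x) = 0}. Here v_13(17) = v_13(num) − v_13(den) = 0; compare against these criteria.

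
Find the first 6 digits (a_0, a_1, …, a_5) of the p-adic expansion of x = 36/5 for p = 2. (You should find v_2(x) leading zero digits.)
(a_0, …, a_5) = (0, 0, 1, 0, 1, 0)

v_2(36/5) = 2, so a_0 = ... = a_1 = 0. Factor out: x = 2^2 · u with u = 9/5 a unit in ℤ_2. Expand u iteratively via a_{v+i} = u_i mod 2, u_{i+1} = (u_i − a_{v+i})/2:
  u_0 = 9/5;  a_2 = 1;  u_1 = (u_0 − 1)/2 = 2/5
  u_1 = 2/5;  a_3 = 0;  u_2 = (u_1 − 0)/2 = 1/5
  u_2 = 1/5;  a_4 = 1;  u_3 = (u_2 − 1)/2 = -2/5
  u_3 = -2/5;  a_5 = 0;  u_4 = (u_3 − 0)/2 = -1/5
Digits: (0, 0, 1, 0, 1, 0).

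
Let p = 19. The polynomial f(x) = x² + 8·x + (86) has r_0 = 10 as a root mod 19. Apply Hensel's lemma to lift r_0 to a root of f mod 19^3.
r_2 = 181 (mod 6859)

Hensel: r_{i+1} = r_i − f(r_i)·(f′(r_i))^{-1} mod 19^{i+2}, f′(x) = 2x + 8. Iterate:
  r_0 = 10 (mod 19)
  r_1 = 181 (mod 361)
  r_2 = 181 (mod 6859)
Final: r = 181 satisfies f(r) ≡ 0 mod 19^3.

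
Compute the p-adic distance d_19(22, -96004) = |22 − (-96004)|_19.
d_19(22, -96004) = 1/6859

Step 1 — x − y = 22 − (-96004) = 96026. Step 2 — v_19(96026) = 3 (factor: 96026 = (19^3 · 14); the sign does not affect v_p). Step 3 — |x − y|_19 = 19^{-3} = 1/6859.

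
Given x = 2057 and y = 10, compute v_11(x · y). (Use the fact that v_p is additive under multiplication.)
v_11(20570) = 2

v_p(x) = 2 (factor: 2057 = 11^2 · 17); v_p(y) = 0 (factor: 10 = 11^0 · 10). Additivity: v_p(xy) = v_p(x) + v_p(y) = 2 + 0 = 2. (Direct check: xy = 20570 = 11^2 · (170).)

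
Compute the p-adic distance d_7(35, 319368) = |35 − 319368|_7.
d_7(35, 319368) = 1/16807

Step 1 — x − y = 35 − 319368 = -319333. Step 2 — v_7(-319333) = 5 (factor: -319333 = −(7^5 · 19); the sign does not affect v_p). Step 3 — |x − y|_7 = 7^{-5} = 1/16807.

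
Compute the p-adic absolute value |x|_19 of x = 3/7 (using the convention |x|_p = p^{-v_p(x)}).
|3/7|_19 = 1

Step 1 — compute v_19(x) by factoring powers of 19 out of the numerator and denominator: v_19(3/7) = 0. Step 2 — apply |x|_p = p^{-v_p(x)} = 19^{0} = 1.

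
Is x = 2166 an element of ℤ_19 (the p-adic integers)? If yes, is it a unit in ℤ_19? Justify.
x ∈ ℤ_19 but not a unit; v_19(x) = 2 > 0

ℤ_19 = {x ∈ ℚ_19 : v_19(x) ≥ 0} and ℤ_19^× = {x ∈ ℤ_19 : v_19(x) = 0}. Here v_19(2166) = v_19(num) − v_19(den) = 2; compare against these criteria.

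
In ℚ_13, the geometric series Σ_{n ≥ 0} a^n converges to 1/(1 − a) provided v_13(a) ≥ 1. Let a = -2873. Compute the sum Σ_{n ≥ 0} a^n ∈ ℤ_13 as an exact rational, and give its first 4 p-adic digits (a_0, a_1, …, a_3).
Σ a^n = 1/(1 − a) = 1/2874;  first 4 digits = (1, 0, 9, 11)

v_13(a) = 2 ≥ 1, so the series converges in ℤ_13 to 1/(1 − a) = 1/(1 − (-2873)) = 1/2874. Expand this rational in ℤ_13: compute digits iteratively via d_i = x_i mod 13, x_{i+1} = (x_i − d_i)/13. The first 4 digits are (1, 0, 9, 11).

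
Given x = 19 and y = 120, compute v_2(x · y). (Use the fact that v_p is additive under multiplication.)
v_2(2280) = 3

v_p(x) = 0 (factor: 19 = 2^0 · 19); v_p(y) = 3 (factor: 120 = 2^3 · 15). Additivity: v_p(xy) = v_p(x) + v_p(y) = 0 + 3 = 3. (Direct check: xy = 2280 = 2^3 · (285).)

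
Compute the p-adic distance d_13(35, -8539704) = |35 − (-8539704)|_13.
d_13(35, -8539704) = 1/371293

Step 1 — x − y = 35 − (-8539704) = 8539739. Step 2 — v_13(8539739) = 5 (factor: 8539739 = (13^5 · 23); the sign does not affect v_p). Step 3 — |x − y|_13 = 13^{-5} = 1/371293.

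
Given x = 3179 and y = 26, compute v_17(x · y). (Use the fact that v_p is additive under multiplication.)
v_17(82654) = 2

v_p(x) = 2 (factor: 3179 = 17^2 · 11); v_p(y) = 0 (factor: 26 = 17^0 · 26). Additivity: v_p(xy) = v_p(x) + v_p(y) = 2 + 0 = 2. (Direct check: xy = 82654 = 17^2 · (286).)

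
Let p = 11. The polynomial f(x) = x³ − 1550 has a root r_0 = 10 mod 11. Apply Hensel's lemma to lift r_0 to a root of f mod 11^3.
r_2 = 274 (mod 1331)

Hensel: r_{i+1} = r_i − f(r_i)/f′(r_i) mod 11^{i+2}, where f′(x) = 3x². Iterate:
  r_0 = 10 (mod 11)
  r_1 = 32 (mod 121)
  r_2 = 274 (mod 1331)
Final: r = 274 with f(r) ≡ 0 mod 11^3.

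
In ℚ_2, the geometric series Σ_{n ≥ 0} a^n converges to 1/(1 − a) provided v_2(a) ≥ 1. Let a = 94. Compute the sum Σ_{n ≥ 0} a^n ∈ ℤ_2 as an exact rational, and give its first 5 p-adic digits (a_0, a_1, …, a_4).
Σ a^n = 1/(1 − a) = -1/93;  first 5 digits = (1, 1, 0, 1, 0)

v_2(a) = 1 ≥ 1, so the series converges in ℤ_2 to 1/(1 − a) = 1/(1 − 94) = -1/93. Expand this rational in ℤ_2: compute digits iteratively via d_i = x_i mod 2, x_{i+1} = (x_i − d_i)/2. The first 5 digits are (1, 1, 0, 1, 0).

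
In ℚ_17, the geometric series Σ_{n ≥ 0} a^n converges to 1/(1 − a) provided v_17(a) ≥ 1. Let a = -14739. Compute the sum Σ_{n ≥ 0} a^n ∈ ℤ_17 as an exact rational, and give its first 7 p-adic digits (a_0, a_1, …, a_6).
Σ a^n = 1/(1 − a) = 1/14740;  first 7 digits = (1, 0, 0, 14, 16, 16, 8)

v_17(a) = 3 ≥ 1, so the series converges in ℤ_17 to 1/(1 − a) = 1/(1 − (-14739)) = 1/14740. Expand this rational in ℤ_17: compute digits iteratively via d_i = x_i mod 17, x_{i+1} = (x_i − d_i)/17. The first 7 digits are (1, 0, 0, 14, 16, 16, 8).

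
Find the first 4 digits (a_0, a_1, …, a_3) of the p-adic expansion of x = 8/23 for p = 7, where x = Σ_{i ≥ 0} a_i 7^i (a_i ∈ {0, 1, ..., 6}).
(a_0, …, a_3) = (4, 1, 1, 5)

v_7(8/23) = 0 (numerator and denominator both coprime to 7), so x ∈ ℤ_7^×. Compute digits iteratively via a_i = x_i mod 7, x_{i+1} = (x_i − a_i)/7, with x_0 = x:
  x_0 = 8/23;  a_0 = 4;  x_1 = (x_0 − 4)/7 = -12/23
  x_1 = -12/23;  a_1 = 1;  x_2 = (x_1 − 1)/7 = -5/23
  x_2 = -5/23;  a_2 = 1;  x_3 = (x_2 − 1)/7 = -4/23
  x_3 = -4/23;  a_3 = 5;  x_4 = (x_3 − 5)/7 = -17/23
Digits: (4, 1, 1, 5).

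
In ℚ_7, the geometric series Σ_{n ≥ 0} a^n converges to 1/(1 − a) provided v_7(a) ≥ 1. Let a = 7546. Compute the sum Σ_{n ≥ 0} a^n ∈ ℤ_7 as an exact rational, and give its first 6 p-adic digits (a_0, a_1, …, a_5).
Σ a^n = 1/(1 − a) = -1/7545;  first 6 digits = (1, 0, 0, 1, 3, 0)

v_7(a) = 3 ≥ 1, so the series converges in ℤ_7 to 1/(1 − a) = 1/(1 − 7546) = -1/7545. Expand this rational in ℤ_7: compute digits iteratively via d_i = x_i mod 7, x_{i+1} = (x_i − d_i)/7. The first 6 digits are (1, 0, 0, 1, 3, 0).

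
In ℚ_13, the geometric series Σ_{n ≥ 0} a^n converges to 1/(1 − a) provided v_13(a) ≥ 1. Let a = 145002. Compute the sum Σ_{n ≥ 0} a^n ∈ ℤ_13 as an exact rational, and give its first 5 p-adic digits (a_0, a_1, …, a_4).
Σ a^n = 1/(1 − a) = -1/145001;  first 5 digits = (1, 0, 0, 1, 5)

v_13(a) = 3 ≥ 1, so the series converges in ℤ_13 to 1/(1 − a) = 1/(1 − 145002) = -1/145001. Expand this rational in ℤ_13: compute digits iteratively via d_i = x_i mod 13, x_{i+1} = (x_i − d_i)/13. The first 5 digits are (1, 0, 0, 1, 5).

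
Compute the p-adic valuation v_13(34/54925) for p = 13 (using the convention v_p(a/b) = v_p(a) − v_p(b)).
v_13(34/54925) = -3

Factor powers of 13 from the numerator and denominator of the reduced fraction: 34 = 13^0 · 34 and 54925 = 13^3 · 25. Apply v_p(a/b) = v_p(a) − v_p(b): v_13(34/54925) = 0 − 3 = -3.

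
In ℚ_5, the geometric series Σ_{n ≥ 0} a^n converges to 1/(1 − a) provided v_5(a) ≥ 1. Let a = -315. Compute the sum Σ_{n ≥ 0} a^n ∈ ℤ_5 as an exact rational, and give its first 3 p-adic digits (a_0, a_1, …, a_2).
Σ a^n = 1/(1 − a) = 1/316;  first 3 digits = (1, 2, 1)

v_5(a) = 1 ≥ 1, so the series converges in ℤ_5 to 1/(1 − a) = 1/(1 − (-315)) = 1/316. Expand this rational in ℤ_5: compute digits iteratively via d_i = x_i mod 5, x_{i+1} = (x_i − d_i)/5. The first 3 digits are (1, 2, 1).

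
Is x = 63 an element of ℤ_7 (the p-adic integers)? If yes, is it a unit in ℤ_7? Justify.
x ∈ ℤ_7 but not a unit; v_7(x) = 1 > 0

ℤ_7 = {x ∈ ℚ_7 : v_7(x) ≥ 0} and ℤ_7^× = {x ∈ ℤ_7 : v_7(x) = 0}. Here v_7(63) = v_7(num) − v_7(den) = 1; compare against these criteria.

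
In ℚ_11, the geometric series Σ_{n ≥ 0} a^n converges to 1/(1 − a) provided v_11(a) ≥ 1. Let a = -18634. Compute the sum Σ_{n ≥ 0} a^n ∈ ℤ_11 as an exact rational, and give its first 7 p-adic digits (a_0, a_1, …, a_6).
Σ a^n = 1/(1 − a) = 1/18635;  first 7 digits = (1, 0, 0, 8, 9, 10, 8)

v_11(a) = 3 ≥ 1, so the series converges in ℤ_11 to 1/(1 − a) = 1/(1 − (-18634)) = 1/18635. Expand this rational in ℤ_11: compute digits iteratively via d_i = x_i mod 11, x_{i+1} = (x_i − d_i)/11. The first 7 digits are (1, 0, 0, 8, 9, 10, 8).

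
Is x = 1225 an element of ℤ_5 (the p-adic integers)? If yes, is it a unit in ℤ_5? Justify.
x ∈ ℤ_5 but not a unit; v_5(x) = 2 > 0

ℤ_5 = {x ∈ ℚ_5 : v_5(x) ≥ 0} and ℤ_5^× = {x ∈ ℤ_5 : v_5(x) = 0}. Here v_5(1225) = v_5(num) − v_5(den) = 2; compare against these criteria.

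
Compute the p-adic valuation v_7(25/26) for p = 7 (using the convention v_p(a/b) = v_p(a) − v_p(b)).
v_7(25/26) = 0

Factor powers of 7 from the numerator and denominator of the reduced fraction: 25 = 7^0 · 25 and 26 = 7^0 · 26. Apply v_p(a/b) = v_p(a) − v_p(b): v_7(25/26) = 0 − 0 = 0.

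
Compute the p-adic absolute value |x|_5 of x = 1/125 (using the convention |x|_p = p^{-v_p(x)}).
|1/125|_5 = 125

Step 1 — compute v_5(x) by factoring powers of 5 out of the numerator and denominator: v_5(1/125) = -3. Step 2 — apply |x|_p = p^{-v_p(x)} = 5^{3} = 125.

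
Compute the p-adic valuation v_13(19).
v_13(19) = 0

v_13(n) is the largest exponent k such that 13^k divides n. Factor out: 19 = 13^0 · 19. (Sign doesn't affect v_p.) So v_13(19) = 0.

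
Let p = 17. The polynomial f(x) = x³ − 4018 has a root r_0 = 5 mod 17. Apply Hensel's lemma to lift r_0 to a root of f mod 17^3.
r_2 = 1841 (mod 4913)

Hensel: r_{i+1} = r_i − f(r_i)/f′(r_i) mod 17^{i+2}, where f′(x) = 3x². Iterate:
  r_0 = 5 (mod 17)
  r_1 = 107 (mod 289)
  r_2 = 1841 (mod 4913)
Final: r = 1841 with f(r) ≡ 0 mod 17^3.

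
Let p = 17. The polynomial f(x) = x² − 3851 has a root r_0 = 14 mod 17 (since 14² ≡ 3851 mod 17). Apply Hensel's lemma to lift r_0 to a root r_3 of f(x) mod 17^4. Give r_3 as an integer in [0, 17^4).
r_3 = 40491 (mod 83521)

Hensel's recurrence: r_{i+1} = r_i − f(r_i)·(f′(r_i))^{-1} mod 17^{i+2}, with f′(x) = 2x. Iterate:
  r_0 = 14 (mod 17)
  r_1 = 31 (mod 289)
  r_2 = 1187 (mod 4913)
  r_3 = 40491 (mod 83521)
Final: r_3 = 40491, and one checks f(r_3) ≡ 0 mod 17^4.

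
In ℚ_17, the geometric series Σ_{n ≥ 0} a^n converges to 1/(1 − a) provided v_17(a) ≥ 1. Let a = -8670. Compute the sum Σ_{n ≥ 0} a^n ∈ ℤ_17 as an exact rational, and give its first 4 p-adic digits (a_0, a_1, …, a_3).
Σ a^n = 1/(1 − a) = 1/8671;  first 4 digits = (1, 0, 4, 15)

v_17(a) = 2 ≥ 1, so the series converges in ℤ_17 to 1/(1 − a) = 1/(1 − (-8670)) = 1/8671. Expand this rational in ℤ_17: compute digits iteratively via d_i = x_i mod 17, x_{i+1} = (x_i − d_i)/17. The first 4 digits are (1, 0, 4, 15).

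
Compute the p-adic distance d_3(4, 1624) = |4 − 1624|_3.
d_3(4, 1624) = 1/81

Step 1 — x − y = 4 − 1624 = -1620. Step 2 — v_3(-1620) = 4 (factor: -1620 = −(3^4 · 20); the sign does not affect v_p). Step 3 — |x − y|_3 = 3^{-4} = 1/81.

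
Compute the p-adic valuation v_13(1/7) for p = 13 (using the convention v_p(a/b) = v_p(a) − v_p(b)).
v_13(1/7) = 0

Factor powers of 13 from the numerator and denominator of the reduced fraction: 1 = 13^0 · 1 and 7 = 13^0 · 7. Apply v_p(a/b) = v_p(a) − v_p(b): v_13(1/7) = 0 − 0 = 0.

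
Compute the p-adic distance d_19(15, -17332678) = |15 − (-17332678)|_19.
d_19(15, -17332678) = 1/2476099

Step 1 — x − y = 15 − (-17332678) = 17332693. Step 2 — v_19(17332693) = 5 (factor: 17332693 = (19^5 · 7); the sign does not affect v_p). Step 3 — |x − y|_19 = 19^{-5} = 1/2476099.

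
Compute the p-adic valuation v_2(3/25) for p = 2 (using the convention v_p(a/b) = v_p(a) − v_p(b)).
v_2(3/25) = 0

Factor powers of 2 from the numerator and denominator of the reduced fraction: 3 = 2^0 · 3 and 25 = 2^0 · 25. Apply v_p(a/b) = v_p(a) − v_p(b): v_2(3/25) = 0 − 0 = 0.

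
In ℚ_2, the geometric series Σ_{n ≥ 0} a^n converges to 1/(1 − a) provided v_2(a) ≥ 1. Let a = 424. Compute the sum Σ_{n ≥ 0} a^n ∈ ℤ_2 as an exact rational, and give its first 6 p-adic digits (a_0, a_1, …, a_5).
Σ a^n = 1/(1 − a) = -1/423;  first 6 digits = (1, 0, 0, 1, 0, 1)

v_2(a) = 3 ≥ 1, so the series converges in ℤ_2 to 1/(1 − a) = 1/(1 − 424) = -1/423. Expand this rational in ℤ_2: compute digits iteratively via d_i = x_i mod 2, x_{i+1} = (x_i − d_i)/2. The first 6 digits are (1, 0, 0, 1, 0, 1).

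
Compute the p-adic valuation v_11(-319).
v_11(-319) = 1

v_11(n) is the largest exponent k such that 11^k divides n. Factor out: -319 = -11^1 · 29. (Sign doesn't affect v_p.) So v_11(-319) = 1.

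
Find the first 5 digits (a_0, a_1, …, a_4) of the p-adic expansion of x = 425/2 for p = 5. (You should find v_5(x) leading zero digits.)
(a_0, …, a_4) = (0, 0, 1, 4, 2)

v_5(425/2) = 2, so a_0 = ... = a_1 = 0. Factor out: x = 5^2 · u with u = 17/2 a unit in ℤ_5. Expand u iteratively via a_{v+i} = u_i mod 5, u_{i+1} = (u_i − a_{v+i})/5:
  u_0 = 17/2;  a_2 = 1;  u_1 = (u_0 − 1)/5 = 3/2
  u_1 = 3/2;  a_3 = 4;  u_2 = (u_1 − 4)/5 = -1/2
  u_2 = -1/2;  a_4 = 2;  u_3 = (u_2 − 2)/5 = -1/2
Digits: (0, 0, 1, 4, 2).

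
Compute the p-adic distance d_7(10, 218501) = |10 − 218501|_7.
d_7(10, 218501) = 1/16807

Step 1 — x − y = 10 − 218501 = -218491. Step 2 — v_7(-218491) = 5 (factor: -218491 = −(7^5 · 13); the sign does not affect v_p). Step 3 — |x − y|_7 = 7^{-5} = 1/16807.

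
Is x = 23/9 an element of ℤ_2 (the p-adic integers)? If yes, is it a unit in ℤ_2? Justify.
x ∈ ℤ_2^× (unit); v_2(x) = 0

ℤ_2 = {x ∈ ℚ_2 : v_2(x) ≥ 0} and ℤ_2^× = {x ∈ ℤ_2 : v_2(x) = 0}. Here v_2(23/9) = v_2(num) − v_2(den) = 0; compare against these criteria.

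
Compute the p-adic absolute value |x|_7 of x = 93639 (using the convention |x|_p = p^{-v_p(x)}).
|93639|_7 = 1/2401

Step 1 — compute v_7(x) by factoring powers of 7 out of the numerator and denominator: v_7(93639) = 4. Step 2 — apply |x|_p = p^{-v_p(x)} = 7^{-4} = 1/2401.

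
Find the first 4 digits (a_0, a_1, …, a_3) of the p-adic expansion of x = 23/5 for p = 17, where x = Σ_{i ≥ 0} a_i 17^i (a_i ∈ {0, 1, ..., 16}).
(a_0, …, a_3) = (8, 10, 13, 6)

v_17(23/5) = 0 (numerator and denominator both coprime to 17), so x ∈ ℤ_17^×. Compute digits iteratively via a_i = x_i mod 17, x_{i+1} = (x_i − a_i)/17, with x_0 = x:
  x_0 = 23/5;  a_0 = 8;  x_1 = (x_0 − 8)/17 = -1/5
  x_1 = -1/5;  a_1 = 10;  x_2 = (x_1 − 10)/17 = -3/5
  x_2 = -3/5;  a_2 = 13;  x_3 = (x_2 − 13)/17 = -4/5
  x_3 = -4/5;  a_3 = 6;  x_4 = (x_3 − 6)/17 = -2/5
Digits: (8, 10, 13, 6).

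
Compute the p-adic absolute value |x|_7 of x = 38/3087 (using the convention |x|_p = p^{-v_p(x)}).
|38/3087|_7 = 343

Step 1 — compute v_7(x) by factoring powers of 7 out of the numerator and denominator: v_7(38/3087) = -3. Step 2 — apply |x|_p = p^{-v_p(x)} = 7^{3} = 343.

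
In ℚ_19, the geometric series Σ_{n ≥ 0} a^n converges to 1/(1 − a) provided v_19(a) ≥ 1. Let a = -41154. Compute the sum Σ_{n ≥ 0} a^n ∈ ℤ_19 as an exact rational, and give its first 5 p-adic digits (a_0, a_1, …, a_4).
Σ a^n = 1/(1 − a) = 1/41155;  first 5 digits = (1, 0, 0, 13, 18)

v_19(a) = 3 ≥ 1, so the series converges in ℤ_19 to 1/(1 − a) = 1/(1 − (-41154)) = 1/41155. Expand this rational in ℤ_19: compute digits iteratively via d_i = x_i mod 19, x_{i+1} = (x_i − d_i)/19. The first 5 digits are (1, 0, 0, 13, 18).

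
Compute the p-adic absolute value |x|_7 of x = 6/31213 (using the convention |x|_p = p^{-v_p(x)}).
|6/31213|_7 = 2401

Step 1 — compute v_7(x) by factoring powers of 7 out of the numerator and denominator: v_7(6/31213) = -4. Step 2 — apply |x|_p = p^{-v_p(x)} = 7^{4} = 2401.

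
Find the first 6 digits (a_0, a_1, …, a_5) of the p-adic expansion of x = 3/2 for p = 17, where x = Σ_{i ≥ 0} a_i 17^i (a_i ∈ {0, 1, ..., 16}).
(a_0, …, a_5) = (10, 8, 8, 8, 8, 8)

v_17(3/2) = 0 (numerator and denominator both coprime to 17), so x ∈ ℤ_17^×. Compute digits iteratively via a_i = x_i mod 17, x_{i+1} = (x_i − a_i)/17, with x_0 = x:
  x_0 = 3/2;  a_0 = 10;  x_1 = (x_0 − 10)/17 = -1/2
  x_1 = -1/2;  a_1 = 8;  x_2 = (x_1 − 8)/17 = -1/2
  x_2 = -1/2;  a_2 = 8;  x_3 = (x_2 − 8)/17 = -1/2
  x_3 = -1/2;  a_3 = 8;  x_4 = (x_3 − 8)/17 = -1/2
  x_4 = -1/2;  a_4 = 8;  x_5 = (x_4 − 8)/17 = -1/2
  x_5 = -1/2;  a_5 = 8;  x_6 = (x_5 − 8)/17 = -1/2
Digits: (10, 8, 8, 8, 8, 8).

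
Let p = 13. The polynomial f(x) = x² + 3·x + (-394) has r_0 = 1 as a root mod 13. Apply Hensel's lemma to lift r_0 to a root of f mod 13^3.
r_2 = 1938 (mod 2197)

Hensel: r_{i+1} = r_i − f(r_i)·(f′(r_i))^{-1} mod 13^{i+2}, f′(x) = 2x + 3. Iterate:
  r_0 = 1 (mod 13)
  r_1 = 79 (mod 169)
  r_2 = 1938 (mod 2197)
Final: r = 1938 satisfies f(r) ≡ 0 mod 13^3.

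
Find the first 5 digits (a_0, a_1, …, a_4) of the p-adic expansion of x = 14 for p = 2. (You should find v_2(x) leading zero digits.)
(a_0, …, a_4) = (0, 1, 1, 1, 0)

v_2(14) = 1, so a_0 = ... = a_0 = 0. Factor out: x = 2^1 · u with u = 7 a unit in ℤ_2. Expand u iteratively via a_{v+i} = u_i mod 2, u_{i+1} = (u_i − a_{v+i})/2:
  u_0 = 7;  a_1 = 1;  u_1 = (u_0 − 1)/2 = 3
  u_1 = 3;  a_2 = 1;  u_2 = (u_1 − 1)/2 = 1
  u_2 = 1;  a_3 = 1;  u_3 = (u_2 − 1)/2 = 0
  u_3 = 0;  a_4 = 0;  u_4 = (u_3 − 0)/2 = 0
Digits: (0, 1, 1, 1, 0).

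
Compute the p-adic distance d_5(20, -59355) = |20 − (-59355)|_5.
d_5(20, -59355) = 1/3125

Step 1 — x − y = 20 − (-59355) = 59375. Step 2 — v_5(59375) = 5 (factor: 59375 = (5^5 · 19); the sign does not affect v_p). Step 3 — |x − y|_5 = 5^{-5} = 1/3125.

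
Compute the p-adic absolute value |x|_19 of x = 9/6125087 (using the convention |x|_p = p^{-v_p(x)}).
|9/6125087|_19 = 130321

Step 1 — compute v_19(x) by factoring powers of 19 out of the numerator and denominator: v_19(9/6125087) = -4. Step 2 — apply |x|_p = p^{-v_p(x)} = 19^{4} = 130321.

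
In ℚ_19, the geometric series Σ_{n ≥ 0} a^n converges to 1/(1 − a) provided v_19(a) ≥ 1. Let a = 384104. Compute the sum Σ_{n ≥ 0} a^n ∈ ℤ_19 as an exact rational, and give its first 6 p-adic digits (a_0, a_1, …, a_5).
Σ a^n = 1/(1 − a) = -1/384103;  first 6 digits = (1, 0, 0, 18, 2, 0)

v_19(a) = 3 ≥ 1, so the series converges in ℤ_19 to 1/(1 − a) = 1/(1 − 384104) = -1/384103. Expand this rational in ℤ_19: compute digits iteratively via d_i = x_i mod 19, x_{i+1} = (x_i − d_i)/19. The first 6 digits are (1, 0, 0, 18, 2, 0).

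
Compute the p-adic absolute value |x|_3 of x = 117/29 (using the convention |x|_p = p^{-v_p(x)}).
|117/29|_3 = 1/9

Step 1 — compute v_3(x) by factoring powers of 3 out of the numerator and denominator: v_3(117/29) = 2. Step 2 — apply |x|_p = p^{-v_p(x)} = 3^{-2} = 1/9.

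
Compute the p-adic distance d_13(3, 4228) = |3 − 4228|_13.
d_13(3, 4228) = 1/169

Step 1 — x − y = 3 − 4228 = -4225. Step 2 — v_13(-4225) = 2 (factor: -4225 = −(13^2 · 25); the sign does not affect v_p). Step 3 — |x − y|_13 = 13^{-2} = 1/169.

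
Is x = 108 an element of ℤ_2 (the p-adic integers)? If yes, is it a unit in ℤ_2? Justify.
x ∈ ℤ_2 but not a unit; v_2(x) = 2 > 0

ℤ_2 = {x ∈ ℚ_2 : v_2(x) ≥ 0} and ℤ_2^× = {x ∈ ℤ_2 : v_2(x) = 0}. Here v_2(108) = v_2(num) − v_2(den) = 2; compare against these criteria.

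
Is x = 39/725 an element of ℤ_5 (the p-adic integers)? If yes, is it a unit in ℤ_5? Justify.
x ∉ ℤ_5 (v_5(x) = -2 < 0)

ℤ_5 = {x ∈ ℚ_5 : v_5(x) ≥ 0} and ℤ_5^× = {x ∈ ℤ_5 : v_5(x) = 0}. Here v_5(39/725) = v_5(num) − v_5(den) = -2; compare against these criteria.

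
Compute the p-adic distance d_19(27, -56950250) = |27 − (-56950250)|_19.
d_19(27, -56950250) = 1/2476099

Step 1 — x − y = 27 − (-56950250) = 56950277. Step 2 — v_19(56950277) = 5 (factor: 56950277 = (19^5 · 23); the sign does not affect v_p). Step 3 — |x − y|_19 = 19^{-5} = 1/2476099.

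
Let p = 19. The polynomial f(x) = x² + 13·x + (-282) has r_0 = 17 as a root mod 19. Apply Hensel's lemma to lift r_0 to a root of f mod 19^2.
r_1 = 112 (mod 361)

Hensel: r_{i+1} = r_i − f(r_i)·(f′(r_i))^{-1} mod 19^{i+2}, f′(x) = 2x + 13. Iterate:
  r_0 = 17 (mod 19)
  r_1 = 112 (mod 361)
Final: r = 112 satisfies f(r) ≡ 0 mod 19^2.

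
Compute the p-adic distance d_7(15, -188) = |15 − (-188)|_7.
d_7(15, -188) = 1/7

Step 1 — x − y = 15 − (-188) = 203. Step 2 — v_7(203) = 1 (factor: 203 = (7^1 · 29); the sign does not affect v_p). Step 3 — |x − y|_7 = 7^{-1} = 1/7.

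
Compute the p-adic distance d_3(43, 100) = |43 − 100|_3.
d_3(43, 100) = 1/3

Step 1 — x − y = 43 − 100 = -57. Step 2 — v_3(-57) = 1 (factor: -57 = −(3^1 · 19); the sign does not affect v_p). Step 3 — |x − y|_3 = 3^{-1} = 1/3.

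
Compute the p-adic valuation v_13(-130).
v_13(-130) = 1

v_13(n) is the largest exponent k such that 13^k divides n. Factor out: -130 = -13^1 · 10. (Sign doesn't affect v_p.) So v_13(-130) = 1.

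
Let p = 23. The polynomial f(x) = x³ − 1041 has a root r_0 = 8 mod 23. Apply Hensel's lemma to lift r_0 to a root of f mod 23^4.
r_3 = 208434 (mod 279841)

Hensel: r_{i+1} = r_i − f(r_i)/f′(r_i) mod 23^{i+2}, where f′(x) = 3x². Iterate:
  r_0 = 8 (mod 23)
  r_1 = 8 (mod 529)
  r_2 = 1595 (mod 12167)
  r_3 = 208434 (mod 279841)
Final: r = 208434 with f(r) ≡ 0 mod 23^4.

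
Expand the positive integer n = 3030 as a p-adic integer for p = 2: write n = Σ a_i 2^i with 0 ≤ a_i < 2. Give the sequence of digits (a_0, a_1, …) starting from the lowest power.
(a_0, a_1, …) = (0, 1, 1, 0, 1, 0, 1, 1, 1, 1, 0, 1)

Repeated division by 2 gives the digits low-to-high: 3030 = 1·2^1 + 1·2^2 + 1·2^4 + 1·2^6 + 1·2^7 + 1·2^8 + 1·2^9 + 1·2^11. Digit sequence: (0, 1, 1, 0, 1, 0, 1, 1, 1, 1, 0, 1).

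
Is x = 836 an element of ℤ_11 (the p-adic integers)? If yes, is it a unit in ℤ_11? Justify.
x ∈ ℤ_11 but not a unit; v_11(x) = 1 > 0

ℤ_11 = {x ∈ ℚ_11 : v_11(x) ≥ 0} and ℤ_11^× = {x ∈ ℤ_11 : v_11(x) = 0}. Here v_11(836) = v_11(num) − v_11(den) = 1; compare against these criteria.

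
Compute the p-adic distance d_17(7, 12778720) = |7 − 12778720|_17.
d_17(7, 12778720) = 1/1419857

Step 1 — x − y = 7 − 12778720 = -12778713. Step 2 — v_17(-12778713) = 5 (factor: -12778713 = −(17^5 · 9); the sign does not affect v_p). Step 3 — |x − y|_17 = 17^{-5} = 1/1419857.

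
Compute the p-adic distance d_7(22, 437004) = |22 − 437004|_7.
d_7(22, 437004) = 1/16807

Step 1 — x − y = 22 − 437004 = -436982. Step 2 — v_7(-436982) = 5 (factor: -436982 = −(7^5 · 26); the sign does not affect v_p). Step 3 — |x − y|_7 = 7^{-5} = 1/16807.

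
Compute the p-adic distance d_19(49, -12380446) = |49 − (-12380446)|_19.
d_19(49, -12380446) = 1/2476099

Step 1 — x − y = 49 − (-12380446) = 12380495. Step 2 — v_19(12380495) = 5 (factor: 12380495 = (19^5 · 5); the sign does not affect v_p). Step 3 — |x − y|_19 = 19^{-5} = 1/2476099.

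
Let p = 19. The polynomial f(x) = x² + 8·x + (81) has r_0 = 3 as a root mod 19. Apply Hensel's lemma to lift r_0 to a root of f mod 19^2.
r_1 = 98 (mod 361)

Hensel: r_{i+1} = r_i − f(r_i)·(f′(r_i))^{-1} mod 19^{i+2}, f′(x) = 2x + 8. Iterate:
  r_0 = 3 (mod 19)
  r_1 = 98 (mod 361)
Final: r = 98 satisfies f(r) ≡ 0 mod 19^2.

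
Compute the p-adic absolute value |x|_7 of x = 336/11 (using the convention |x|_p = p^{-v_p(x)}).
|336/11|_7 = 1/7

Step 1 — compute v_7(x) by factoring powers of 7 out of the numerator and denominator: v_7(336/11) = 1. Step 2 — apply |x|_p = p^{-v_p(x)} = 7^{-1} = 1/7.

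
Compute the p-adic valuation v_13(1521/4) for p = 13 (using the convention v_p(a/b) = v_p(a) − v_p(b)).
v_13(1521/4) = 2

Factor powers of 13 from the numerator and denominator of the reduced fraction: 1521 = 13^2 · 9 and 4 = 13^0 · 4. Apply v_p(a/b) = v_p(a) − v_p(b): v_13(1521/4) = 2 − 0 = 2.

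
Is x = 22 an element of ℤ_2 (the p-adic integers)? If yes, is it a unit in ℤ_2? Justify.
x ∈ ℤ_2 but not a unit; v_2(x) = 1 > 0

ℤ_2 = {x ∈ ℚ_2 : v_2(x) ≥ 0} and ℤ_2^× = {x ∈ ℤ_2 : v_2(x) = 0}. Here v_2(22) = v_2(num) − v_2(den) = 1; compare against these criteria.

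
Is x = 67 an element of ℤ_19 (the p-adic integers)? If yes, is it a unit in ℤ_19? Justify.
x ∈ ℤ_19^× (unit); v_19(x) = 0

ℤ_19 = {x ∈ ℚ_19 : v_19(x) ≥ 0} and ℤ_19^× = {x ∈ ℤ_19 : v_19(x) = 0}. Here v_19(67) = v_19(num) − v_19(den) = 0; compare against these criteria.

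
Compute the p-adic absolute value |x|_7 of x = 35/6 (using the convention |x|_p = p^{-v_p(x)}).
|35/6|_7 = 1/7

Step 1 — compute v_7(x) by factoring powers of 7 out of the numerator and denominator: v_7(35/6) = 1. Step 2 — apply |x|_p = p^{-v_p(x)} = 7^{-1} = 1/7.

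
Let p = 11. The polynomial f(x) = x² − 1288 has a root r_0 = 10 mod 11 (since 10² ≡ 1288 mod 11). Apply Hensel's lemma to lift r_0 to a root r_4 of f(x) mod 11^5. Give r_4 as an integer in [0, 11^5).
r_4 = 56165 (mod 161051)

Hensel's recurrence: r_{i+1} = r_i − f(r_i)·(f′(r_i))^{-1} mod 11^{i+2}, with f′(x) = 2x. Iterate:
  r_0 = 10 (mod 11)
  r_1 = 21 (mod 121)
  r_2 = 263 (mod 1331)
  r_3 = 12242 (mod 14641)
  r_4 = 56165 (mod 161051)
Final: r_4 = 56165, and one checks f(r_4) ≡ 0 mod 11^5.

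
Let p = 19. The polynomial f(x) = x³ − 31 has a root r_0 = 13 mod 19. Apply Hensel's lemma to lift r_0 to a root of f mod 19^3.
r_2 = 374 (mod 6859)

Hensel: r_{i+1} = r_i − f(r_i)/f′(r_i) mod 19^{i+2}, where f′(x) = 3x². Iterate:
  r_0 = 13 (mod 19)
  r_1 = 13 (mod 361)
  r_2 = 374 (mod 6859)
Final: r = 374 with f(r) ≡ 0 mod 19^3.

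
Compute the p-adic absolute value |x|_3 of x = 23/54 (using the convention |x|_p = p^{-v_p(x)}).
|23/54|_3 = 27

Step 1 — compute v_3(x) by factoring powers of 3 out of the numerator and denominator: v_3(23/54) = -3. Step 2 — apply |x|_p = p^{-v_p(x)} = 3^{3} = 27.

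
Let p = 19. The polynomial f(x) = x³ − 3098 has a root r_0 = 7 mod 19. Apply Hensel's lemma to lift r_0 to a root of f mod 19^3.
r_2 = 1261 (mod 6859)

Hensel: r_{i+1} = r_i − f(r_i)/f′(r_i) mod 19^{i+2}, where f′(x) = 3x². Iterate:
  r_0 = 7 (mod 19)
  r_1 = 178 (mod 361)
  r_2 = 1261 (mod 6859)
Final: r = 1261 with f(r) ≡ 0 mod 19^3.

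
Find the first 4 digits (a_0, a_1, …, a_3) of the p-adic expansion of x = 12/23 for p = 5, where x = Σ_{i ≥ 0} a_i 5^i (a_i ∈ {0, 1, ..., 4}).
(a_0, …, a_3) = (4, 3, 1, 4)

v_5(12/23) = 0 (numerator and denominator both coprime to 5), so x ∈ ℤ_5^×. Compute digits iteratively via a_i = x_i mod 5, x_{i+1} = (x_i − a_i)/5, with x_0 = x:
  x_0 = 12/23;  a_0 = 4;  x_1 = (x_0 − 4)/5 = -16/23
  x_1 = -16/23;  a_1 = 3;  x_2 = (x_1 − 3)/5 = -17/23
  x_2 = -17/23;  a_2 = 1;  x_3 = (x_2 − 1)/5 = -8/23
  x_3 = -8/23;  a_3 = 4;  x_4 = (x_3 − 4)/5 = -20/23
Digits: (4, 3, 1, 4).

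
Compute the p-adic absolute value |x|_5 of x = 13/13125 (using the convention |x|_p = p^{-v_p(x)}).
|13/13125|_5 = 625

Step 1 — compute v_5(x) by factoring powers of 5 out of the numerator and denominator: v_5(13/13125) = -4. Step 2 — apply |x|_p = p^{-v_p(x)} = 5^{4} = 625.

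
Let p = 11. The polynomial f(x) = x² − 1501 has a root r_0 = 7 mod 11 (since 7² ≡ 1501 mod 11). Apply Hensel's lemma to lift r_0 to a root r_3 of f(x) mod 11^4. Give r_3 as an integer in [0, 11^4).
r_3 = 8477 (mod 14641)

Hensel's recurrence: r_{i+1} = r_i − f(r_i)·(f′(r_i))^{-1} mod 11^{i+2}, with f′(x) = 2x. Iterate:
  r_0 = 7 (mod 11)
  r_1 = 7 (mod 121)
  r_2 = 491 (mod 1331)
  r_3 = 8477 (mod 14641)
Final: r_3 = 8477, and one checks f(r_3) ≡ 0 mod 11^4.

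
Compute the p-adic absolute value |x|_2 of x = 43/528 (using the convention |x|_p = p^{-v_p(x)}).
|43/528|_2 = 16

Step 1 — compute v_2(x) by factoring powers of 2 out of the numerator and denominator: v_2(43/528) = -4. Step 2 — apply |x|_p = p^{-v_p(x)} = 2^{4} = 16.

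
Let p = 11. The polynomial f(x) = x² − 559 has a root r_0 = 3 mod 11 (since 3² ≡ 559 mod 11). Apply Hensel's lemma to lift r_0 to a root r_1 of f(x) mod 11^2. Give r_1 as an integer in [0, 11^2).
r_1 = 14 (mod 121)

Hensel's recurrence: r_{i+1} = r_i − f(r_i)·(f′(r_i))^{-1} mod 11^{i+2}, with f′(x) = 2x. Iterate:
  r_0 = 3 (mod 11)
  r_1 = 14 (mod 121)
Final: r_1 = 14, and one checks f(r_1) ≡ 0 mod 11^2.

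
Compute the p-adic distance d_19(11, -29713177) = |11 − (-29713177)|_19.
d_19(11, -29713177) = 1/2476099

Step 1 — x − y = 11 − (-29713177) = 29713188. Step 2 — v_19(29713188) = 5 (factor: 29713188 = (19^5 · 12); the sign does not affect v_p). Step 3 — |x − y|_19 = 19^{-5} = 1/2476099.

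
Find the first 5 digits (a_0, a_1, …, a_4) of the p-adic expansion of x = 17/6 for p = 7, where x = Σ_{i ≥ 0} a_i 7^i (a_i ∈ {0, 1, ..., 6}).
(a_0, …, a_4) = (4, 1, 1, 1, 1)

v_7(17/6) = 0 (numerator and denominator both coprime to 7), so x ∈ ℤ_7^×. Compute digits iteratively via a_i = x_i mod 7, x_{i+1} = (x_i − a_i)/7, with x_0 = x:
  x_0 = 17/6;  a_0 = 4;  x_1 = (x_0 − 4)/7 = -1/6
  x_1 = -1/6;  a_1 = 1;  x_2 = (x_1 − 1)/7 = -1/6
  x_2 = -1/6;  a_2 = 1;  x_3 = (x_2 − 1)/7 = -1/6
  x_3 = -1/6;  a_3 = 1;  x_4 = (x_3 − 1)/7 = -1/6
  x_4 = -1/6;  a_4 = 1;  x_5 = (x_4 − 1)/7 = -1/6
Digits: (4, 1, 1, 1, 1).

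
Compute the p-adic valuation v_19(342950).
v_19(342950) = 3

v_19(n) is the largest exponent k such that 19^k divides n. Factor out: 342950 = 19^3 · 50. (Sign doesn't affect v_p.) So v_19(342950) = 3.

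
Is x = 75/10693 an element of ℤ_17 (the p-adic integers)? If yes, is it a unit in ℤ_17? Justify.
x ∉ ℤ_17 (v_17(x) = -2 < 0)

ℤ_17 = {x ∈ ℚ_17 : v_17(x) ≥ 0} and ℤ_17^× = {x ∈ ℤ_17 : v_17(x) = 0}. Here v_17(75/10693) = v_17(num) − v_17(den) = -2; compare against these criteria.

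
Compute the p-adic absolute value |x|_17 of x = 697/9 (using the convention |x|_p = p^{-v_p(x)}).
|697/9|_17 = 1/17

Step 1 — compute v_17(x) by factoring powers of 17 out of the numerator and denominator: v_17(697/9) = 1. Step 2 — apply |x|_p = p^{-v_p(x)} = 17^{-1} = 1/17.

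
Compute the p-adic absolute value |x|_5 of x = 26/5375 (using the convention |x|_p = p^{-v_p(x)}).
|26/5375|_5 = 125

Step 1 — compute v_5(x) by factoring powers of 5 out of the numerator and denominator: v_5(26/5375) = -3. Step 2 — apply |x|_p = p^{-v_p(x)} = 5^{3} = 125.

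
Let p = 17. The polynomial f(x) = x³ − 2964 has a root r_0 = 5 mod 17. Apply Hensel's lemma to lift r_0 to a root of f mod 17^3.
r_2 = 3218 (mod 4913)

Hensel: r_{i+1} = r_i − f(r_i)/f′(r_i) mod 17^{i+2}, where f′(x) = 3x². Iterate:
  r_0 = 5 (mod 17)
  r_1 = 39 (mod 289)
  r_2 = 3218 (mod 4913)
Final: r = 3218 with f(r) ≡ 0 mod 17^3.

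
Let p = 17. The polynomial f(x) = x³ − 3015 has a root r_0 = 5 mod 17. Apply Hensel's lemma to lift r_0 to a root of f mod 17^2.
r_1 = 5 (mod 289)

Hensel: r_{i+1} = r_i − f(r_i)/f′(r_i) mod 17^{i+2}, where f′(x) = 3x². Iterate:
  r_0 = 5 (mod 17)
  r_1 = 5 (mod 289)
Final: r = 5 with f(r) ≡ 0 mod 17^2.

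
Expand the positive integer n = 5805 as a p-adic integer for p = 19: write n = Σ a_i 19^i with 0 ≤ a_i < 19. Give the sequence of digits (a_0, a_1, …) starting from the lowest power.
(a_0, a_1, …) = (10, 1, 16)

Repeated division by 19 gives the digits low-to-high: 5805 = 10 + 1·19^1 + 16·19^2. Digit sequence: (10, 1, 16).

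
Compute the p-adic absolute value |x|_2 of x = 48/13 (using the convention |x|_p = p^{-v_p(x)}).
|48/13|_2 = 1/16

Step 1 — compute v_2(x) by factoring powers of 2 out of the numerator and denominator: v_2(48/13) = 4. Step 2 — apply |x|_p = p^{-v_p(x)} = 2^{-4} = 1/16.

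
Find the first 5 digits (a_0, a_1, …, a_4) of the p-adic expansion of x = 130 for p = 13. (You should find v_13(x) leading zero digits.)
(a_0, …, a_4) = (0, 10, 0, 0, 0)

v_13(130) = 1, so a_0 = ... = a_0 = 0. Factor out: x = 13^1 · u with u = 10 a unit in ℤ_13. Expand u iteratively via a_{v+i} = u_i mod 13, u_{i+1} = (u_i − a_{v+i})/13:
  u_0 = 10;  a_1 = 10;  u_1 = (u_0 − 10)/13 = 0
  u_1 = 0;  a_2 = 0;  u_2 = (u_1 − 0)/13 = 0
  u_2 = 0;  a_3 = 0;  u_3 = (u_2 − 0)/13 = 0
  u_3 = 0;  a_4 = 0;  u_4 = (u_3 − 0)/13 = 0
Digits: (0, 10, 0, 0, 0).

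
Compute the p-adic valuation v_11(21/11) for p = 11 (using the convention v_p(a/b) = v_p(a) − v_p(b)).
v_11(21/11) = -1

Factor powers of 11 from the numerator and denominator of the reduced fraction: 21 = 11^0 · 21 and 11 = 11^1 · 1. Apply v_p(a/b) = v_p(a) − v_p(b): v_11(21/11) = 0 − 1 = -1.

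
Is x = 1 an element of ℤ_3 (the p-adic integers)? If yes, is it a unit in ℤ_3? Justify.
x ∈ ℤ_3^× (unit); v_3(x) = 0

ℤ_3 = {x ∈ ℚ_3 : v_3(x) ≥ 0} and ℤ_3^× = {x ∈ ℤ_3 : v_3(x) = 0}. Here v_3(1) = v_3(num) − v_3(den) = 0; compare against these criteria.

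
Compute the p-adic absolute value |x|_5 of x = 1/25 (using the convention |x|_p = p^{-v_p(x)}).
|1/25|_5 = 25

Step 1 — compute v_5(x) by factoring powers of 5 out of the numerator and denominator: v_5(1/25) = -2. Step 2 — apply |x|_p = p^{-v_p(x)} = 5^{2} = 25.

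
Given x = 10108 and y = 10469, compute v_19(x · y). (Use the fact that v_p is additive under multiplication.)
v_19(105820652) = 4

v_p(x) = 2 (factor: 10108 = 19^2 · 28); v_p(y) = 2 (factor: 10469 = 19^2 · 29). Additivity: v_p(xy) = v_p(x) + v_p(y) = 2 + 2 = 4. (Direct check: xy = 105820652 = 19^4 · (812).)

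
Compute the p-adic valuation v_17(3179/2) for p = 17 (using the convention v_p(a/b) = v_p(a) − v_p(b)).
v_17(3179/2) = 2

Factor powers of 17 from the numerator and denominator of the reduced fraction: 3179 = 17^2 · 11 and 2 = 17^0 · 2. Apply v_p(a/b) = v_p(a) − v_p(b): v_17(3179/2) = 2 − 0 = 2.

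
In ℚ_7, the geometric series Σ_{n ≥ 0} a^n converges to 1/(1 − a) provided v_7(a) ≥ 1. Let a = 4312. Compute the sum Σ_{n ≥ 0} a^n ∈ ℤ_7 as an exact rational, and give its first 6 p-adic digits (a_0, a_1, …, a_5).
Σ a^n = 1/(1 − a) = -1/4311;  first 6 digits = (1, 0, 4, 5, 3, 0)

v_7(a) = 2 ≥ 1, so the series converges in ℤ_7 to 1/(1 − a) = 1/(1 − 4312) = -1/4311. Expand this rational in ℤ_7: compute digits iteratively via d_i = x_i mod 7, x_{i+1} = (x_i − d_i)/7. The first 6 digits are (1, 0, 4, 5, 3, 0).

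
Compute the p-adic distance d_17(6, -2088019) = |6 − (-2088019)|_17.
d_17(6, -2088019) = 1/83521

Step 1 — x − y = 6 − (-2088019) = 2088025. Step 2 — v_17(2088025) = 4 (factor: 2088025 = (17^4 · 25); the sign does not affect v_p). Step 3 — |x − y|_17 = 17^{-4} = 1/83521.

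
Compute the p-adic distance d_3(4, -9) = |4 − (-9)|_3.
d_3(4, -9) = 1

Step 1 — x − y = 4 − (-9) = 13. Step 2 — v_3(13) = 0 (factor: 13 = (3^0 · 13); the sign does not affect v_p). Step 3 — |x − y|_3 = 3^{0} = 1.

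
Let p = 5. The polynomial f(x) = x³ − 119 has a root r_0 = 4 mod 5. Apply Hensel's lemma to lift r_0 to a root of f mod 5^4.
r_3 = 389 (mod 625)

Hensel: r_{i+1} = r_i − f(r_i)/f′(r_i) mod 5^{i+2}, where f′(x) = 3x². Iterate:
  r_0 = 4 (mod 5)
  r_1 = 14 (mod 25)
  r_2 = 14 (mod 125)
  r_3 = 389 (mod 625)
Final: r = 389 with f(r) ≡ 0 mod 5^4.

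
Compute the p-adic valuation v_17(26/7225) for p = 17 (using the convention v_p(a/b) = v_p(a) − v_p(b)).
v_17(26/7225) = -2

Factor powers of 17 from the numerator and denominator of the reduced fraction: 26 = 17^0 · 26 and 7225 = 17^2 · 25. Apply v_p(a/b) = v_p(a) − v_p(b): v_17(26/7225) = 0 − 2 = -2.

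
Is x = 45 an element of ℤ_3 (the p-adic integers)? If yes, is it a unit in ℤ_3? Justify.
x ∈ ℤ_3 but not a unit; v_3(x) = 2 > 0

ℤ_3 = {x ∈ ℚ_3 : v_3(x) ≥ 0} and ℤ_3^× = {x ∈ ℤ_3 : v_3(x) = 0}. Here v_3(45) = v_3(num) − v_3(den) = 2; compare against these criteria.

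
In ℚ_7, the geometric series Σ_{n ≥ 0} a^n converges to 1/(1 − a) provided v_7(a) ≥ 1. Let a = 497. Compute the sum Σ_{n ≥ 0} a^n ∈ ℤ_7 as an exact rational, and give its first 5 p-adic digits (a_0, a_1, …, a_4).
Σ a^n = 1/(1 − a) = -1/496;  first 5 digits = (1, 1, 4, 1, 1)

v_7(a) = 1 ≥ 1, so the series converges in ℤ_7 to 1/(1 − a) = 1/(1 − 497) = -1/496. Expand this rational in ℤ_7: compute digits iteratively via d_i = x_i mod 7, x_{i+1} = (x_i − d_i)/7. The first 5 digits are (1, 1, 4, 1, 1).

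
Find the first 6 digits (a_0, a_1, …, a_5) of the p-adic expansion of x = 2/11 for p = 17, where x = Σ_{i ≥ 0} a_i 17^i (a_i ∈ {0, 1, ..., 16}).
(a_0, …, a_5) = (11, 4, 9, 1, 3, 6)

v_17(2/11) = 0 (numerator and denominator both coprime to 17), so x ∈ ℤ_17^×. Compute digits iteratively via a_i = x_i mod 17, x_{i+1} = (x_i − a_i)/17, with x_0 = x:
  x_0 = 2/11;  a_0 = 11;  x_1 = (x_0 − 11)/17 = -7/11
  x_1 = -7/11;  a_1 = 4;  x_2 = (x_1 − 4)/17 = -3/11
  x_2 = -3/11;  a_2 = 9;  x_3 = (x_2 − 9)/17 = -6/11
  x_3 = -6/11;  a_3 = 1;  x_4 = (x_3 − 1)/17 = -1/11
  x_4 = -1/11;  a_4 = 3;  x_5 = (x_4 − 3)/17 = -2/11
  x_5 = -2/11;  a_5 = 6;  x_6 = (x_5 − 6)/17 = -4/11
Digits: (11, 4, 9, 1, 3, 6).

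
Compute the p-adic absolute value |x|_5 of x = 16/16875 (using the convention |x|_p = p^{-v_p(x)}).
|16/16875|_5 = 625

Step 1 — compute v_5(x) by factoring powers of 5 out of the numerator and denominator: v_5(16/16875) = -4. Step 2 — apply |x|_p = p^{-v_p(x)} = 5^{4} = 625.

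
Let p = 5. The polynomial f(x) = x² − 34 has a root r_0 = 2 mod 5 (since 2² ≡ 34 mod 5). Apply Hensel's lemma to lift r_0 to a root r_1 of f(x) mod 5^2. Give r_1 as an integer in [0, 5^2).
r_1 = 22 (mod 25)

Hensel's recurrence: r_{i+1} = r_i − f(r_i)·(f′(r_i))^{-1} mod 5^{i+2}, with f′(x) = 2x. Iterate:
  r_0 = 2 (mod 5)
  r_1 = 22 (mod 25)
Final: r_1 = 22, and one checks f(r_1) ≡ 0 mod 5^2.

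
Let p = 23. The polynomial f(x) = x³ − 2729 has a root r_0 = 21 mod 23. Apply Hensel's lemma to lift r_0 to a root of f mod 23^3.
r_2 = 6001 (mod 12167)

Hensel: r_{i+1} = r_i − f(r_i)/f′(r_i) mod 23^{i+2}, where f′(x) = 3x². Iterate:
  r_0 = 21 (mod 23)
  r_1 = 182 (mod 529)
  r_2 = 6001 (mod 12167)
Final: r = 6001 with f(r) ≡ 0 mod 23^3.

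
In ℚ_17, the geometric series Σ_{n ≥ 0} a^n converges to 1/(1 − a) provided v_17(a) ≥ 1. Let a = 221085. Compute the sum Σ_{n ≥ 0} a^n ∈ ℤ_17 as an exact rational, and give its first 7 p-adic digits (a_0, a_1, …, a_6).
Σ a^n = 1/(1 − a) = -1/221084;  first 7 digits = (1, 0, 0, 11, 2, 0, 2)

v_17(a) = 3 ≥ 1, so the series converges in ℤ_17 to 1/(1 − a) = 1/(1 − 221085) = -1/221084. Expand this rational in ℤ_17: compute digits iteratively via d_i = x_i mod 17, x_{i+1} = (x_i − d_i)/17. The first 7 digits are (1, 0, 0, 11, 2, 0, 2).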